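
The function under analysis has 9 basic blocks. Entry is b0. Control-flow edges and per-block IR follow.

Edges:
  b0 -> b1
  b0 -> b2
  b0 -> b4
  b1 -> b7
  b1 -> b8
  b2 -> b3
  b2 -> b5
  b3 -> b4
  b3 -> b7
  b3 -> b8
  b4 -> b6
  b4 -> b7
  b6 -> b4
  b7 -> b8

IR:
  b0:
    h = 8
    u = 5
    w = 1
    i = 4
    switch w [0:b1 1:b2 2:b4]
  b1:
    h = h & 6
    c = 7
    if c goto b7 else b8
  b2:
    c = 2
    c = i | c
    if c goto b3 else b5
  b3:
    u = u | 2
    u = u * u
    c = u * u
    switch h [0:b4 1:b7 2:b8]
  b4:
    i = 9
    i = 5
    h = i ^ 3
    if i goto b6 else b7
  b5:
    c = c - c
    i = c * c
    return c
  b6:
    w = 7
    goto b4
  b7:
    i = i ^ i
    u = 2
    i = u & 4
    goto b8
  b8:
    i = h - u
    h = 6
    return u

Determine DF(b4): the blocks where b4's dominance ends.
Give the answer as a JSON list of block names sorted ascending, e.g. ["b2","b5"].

Answer: ["b4", "b7"]

Analysis:
idom tree: b1←b0 b2←b0 b3←b2 b4←b0 b5←b2 b6←b4 b7←b0 b8←b0
Join-block Dom:
  b4: preds {b0,b3,b6}: {b0} ∩ {b0,b2,b3} ∩ {b0,b4,b6} = {b0}; idom=b0
  b7: preds {b1,b3,b4}: {b0,b1} ∩ {b0,b2,b3} ∩ {b0,b4} = {b0}; idom=b0
  b8: preds {b1,b3,b7}: {b0,b1} ∩ {b0,b2,b3} ∩ {b0,b7} = {b0}; idom=b0

DF walk-up:
  join b4 pred b0: · stop@b0
  join b4 pred b3: b3→b2 stop@b0
  join b4 pred b6: b6→b4 stop@b0
  join b7 pred b1: b1 stop@b0
  join b7 pred b3: b3→b2 stop@b0
  join b7 pred b4: b4 stop@b0
  join b8 pred b1: b1 stop@b0
  join b8 pred b3: b3→b2 stop@b0
  join b8 pred b7: b7 stop@b0
  b0: DF=∅
  b1: DF={b7,b8}
  b2: DF={b4,b7,b8}
  b3: DF={b4,b7,b8}
  b4: DF={b4,b7}
  b5: DF=∅
  b6: DF={b4}
  b7: DF={b8}
  b8: DF=∅

DF(b4) = ["b4", "b7"]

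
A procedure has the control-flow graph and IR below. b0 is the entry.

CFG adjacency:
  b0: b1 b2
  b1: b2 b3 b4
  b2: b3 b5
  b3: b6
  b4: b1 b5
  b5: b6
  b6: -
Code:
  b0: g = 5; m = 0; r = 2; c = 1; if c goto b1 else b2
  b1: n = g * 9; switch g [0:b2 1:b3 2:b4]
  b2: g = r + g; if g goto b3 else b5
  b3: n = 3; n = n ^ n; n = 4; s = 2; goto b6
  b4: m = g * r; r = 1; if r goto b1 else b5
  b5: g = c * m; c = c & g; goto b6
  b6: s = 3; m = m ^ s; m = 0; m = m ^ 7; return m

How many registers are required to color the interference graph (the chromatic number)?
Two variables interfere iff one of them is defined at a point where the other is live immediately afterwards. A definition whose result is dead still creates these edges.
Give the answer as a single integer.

Per-block:
  b0 def {c,g,m,r} use ∅
  b1 def {n} use {g}
  b2 def {g} use {g,r}
  b3 def {n,s} use ∅
  b4 def {m,r} use {g,r}
  b5 def {c,g} use {c,m}
  b6 def {m,s} use {m}

Live sets:
  b0: in=∅ out={c,g,m,r}
  b1: in={c,g,m,r} out={c,g,m,r}
  b2: in={c,g,m,r} out={c,m}
  b3: in={m} out={m}
  b4: in={c,g,r} out={c,g,m,r}
  b5: in={c,m} out={m}
  b6: in={m} out=∅

Conflict graph:
  c↔{g,m,n,r}
  g↔{c,m,n,r}
  m↔{c,g,n,r,s}
  n↔{c,g,m,r}
  r↔{c,g,m,n}
  s↔{m}

Registers:
  {c,g,m,n,r} pairwise interfere (5-clique) ⇒ χ ≥ 5
  assign c→r1 g→r2 m→r0 n→r3 r→r4 s→r1 — no edge inside a register ⇒ χ ≤ 5
  χ = 5

Answer: 5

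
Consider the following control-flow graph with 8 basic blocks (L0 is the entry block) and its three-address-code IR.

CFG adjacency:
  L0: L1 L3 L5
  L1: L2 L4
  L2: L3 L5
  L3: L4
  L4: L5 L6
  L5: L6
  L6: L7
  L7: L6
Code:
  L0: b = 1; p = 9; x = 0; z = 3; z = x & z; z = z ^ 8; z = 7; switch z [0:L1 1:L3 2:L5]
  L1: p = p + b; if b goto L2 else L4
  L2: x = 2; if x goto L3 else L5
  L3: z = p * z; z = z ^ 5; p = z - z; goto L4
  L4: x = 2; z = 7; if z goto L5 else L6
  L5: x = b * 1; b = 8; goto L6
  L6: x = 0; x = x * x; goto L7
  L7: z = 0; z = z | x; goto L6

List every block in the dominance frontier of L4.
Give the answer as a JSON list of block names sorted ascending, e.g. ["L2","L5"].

Answer: ["L5", "L6"]

Derivation:
idom tree: L1←L0 L2←L1 L3←L0 L4←L0 L5←L0 L6←L0 L7←L6
Dom at joins:
  L3: preds {L0,L2}: {L0} ∩ {L0,L1,L2} = {L0}; idom=L0
  L4: preds {L1,L3}: {L0,L1} ∩ {L0,L3} = {L0}; idom=L0
  L5: preds {L0,L2,L4}: {L0} ∩ {L0,L1,L2} ∩ {L0,L4} = {L0}; idom=L0
  L6: preds {L4,L5,L7}: {L0,L4} ∩ {L0,L5} ∩ {L0,L6,L7} = {L0}; idom=L0

DF derivation:
  L3←L0: walk · to L0
  L3←L2: walk L2→L1 to L0
  L4←L1: walk L1 to L0
  L4←L3: walk L3 to L0
  L5←L0: walk · to L0
  L5←L2: walk L2→L1 to L0
  L5←L4: walk L4 to L0
  L6←L4: walk L4 to L0
  L6←L5: walk L5 to L0
  L6←L7: walk L7→L6 to L0
  L0 → ∅
  L1 → {L3,L4,L5}
  L2 → {L3,L5}
  L3 → {L4}
  L4 → {L5,L6}
  L5 → {L6}
  L6 → {L6}
  L7 → {L6}

DF(L4) = ["L5", "L6"]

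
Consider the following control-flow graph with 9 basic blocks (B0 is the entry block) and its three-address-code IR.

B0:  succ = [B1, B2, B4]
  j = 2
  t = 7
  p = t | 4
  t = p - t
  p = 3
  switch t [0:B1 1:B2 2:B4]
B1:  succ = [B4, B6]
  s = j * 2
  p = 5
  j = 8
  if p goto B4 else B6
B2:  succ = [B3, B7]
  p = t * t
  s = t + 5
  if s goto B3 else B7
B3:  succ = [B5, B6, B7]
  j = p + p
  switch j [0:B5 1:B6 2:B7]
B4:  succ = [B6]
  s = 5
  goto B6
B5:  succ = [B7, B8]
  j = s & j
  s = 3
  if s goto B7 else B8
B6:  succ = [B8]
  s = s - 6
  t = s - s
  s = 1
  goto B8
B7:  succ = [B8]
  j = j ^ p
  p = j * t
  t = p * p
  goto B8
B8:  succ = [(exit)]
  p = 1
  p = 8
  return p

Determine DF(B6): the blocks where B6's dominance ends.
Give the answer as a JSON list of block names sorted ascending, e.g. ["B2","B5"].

idom tree: B1←B0 B2←B0 B3←B2 B4←B0 B5←B3 B6←B0 B7←B2 B8←B0
Dom at joins:
  B4: preds {B0,B1}: {B0} ∩ {B0,B1} = {B0}; idom=B0
  B6: preds {B1,B3,B4}: {B0,B1} ∩ {B0,B2,B3} ∩ {B0,B4} = {B0}; idom=B0
  B7: preds {B2,B3,B5}: {B0,B2} ∩ {B0,B2,B3} ∩ {B0,B2,B3,B5} = {B0,B2}; idom=B2
  B8: preds {B5,B6,B7}: {B0,B2,B3,B5} ∩ {B0,B6} ∩ {B0,B2,B7} = {B0}; idom=B0

DF derivation:
  B4←B0: walk · to B0
  B4←B1: walk B1 to B0
  B6←B1: walk B1 to B0
  B6←B3: walk B3→B2 to B0
  B6←B4: walk B4 to B0
  B7←B2: walk · to B2
  B7←B3: walk B3 to B2
  B7←B5: walk B5→B3 to B2
  B8←B5: walk B5→B3→B2 to B0
  B8←B6: walk B6 to B0
  B8←B7: walk B7→B2 to B0
  DF(B0)=∅
  DF(B1)={B4,B6}
  DF(B2)={B6,B8}
  DF(B3)={B6,B7,B8}
  DF(B4)={B6}
  DF(B5)={B7,B8}
  DF(B6)={B8}
  DF(B7)={B8}
  DF(B8)=∅

DF(B6) = ["B8"]

Answer: ["B8"]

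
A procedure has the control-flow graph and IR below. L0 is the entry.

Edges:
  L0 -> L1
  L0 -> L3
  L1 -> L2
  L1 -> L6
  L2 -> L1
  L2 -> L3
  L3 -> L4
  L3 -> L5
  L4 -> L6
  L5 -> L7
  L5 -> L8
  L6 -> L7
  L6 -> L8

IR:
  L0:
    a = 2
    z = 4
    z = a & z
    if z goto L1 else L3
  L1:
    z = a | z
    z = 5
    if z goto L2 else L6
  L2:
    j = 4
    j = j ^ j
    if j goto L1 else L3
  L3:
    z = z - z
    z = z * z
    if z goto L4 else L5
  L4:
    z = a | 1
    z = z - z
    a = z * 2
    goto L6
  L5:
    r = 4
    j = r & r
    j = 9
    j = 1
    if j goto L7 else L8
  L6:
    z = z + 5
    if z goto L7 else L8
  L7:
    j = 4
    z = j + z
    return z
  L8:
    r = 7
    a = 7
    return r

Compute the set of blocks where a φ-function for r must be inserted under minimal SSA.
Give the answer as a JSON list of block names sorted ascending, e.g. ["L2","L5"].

Answer: ["L7", "L8"]

Analysis:
idom tree: L1←L0 L2←L1 L3←L0 L4←L3 L5←L3 L6←L0 L7←L0 L8←L0
Join-block Dom:
  L1: preds {L0,L2}: {L0} ∩ {L0,L1,L2} = {L0}; idom=L0
  L3: preds {L0,L2}: {L0} ∩ {L0,L1,L2} = {L0}; idom=L0
  L6: preds {L1,L4}: {L0,L1} ∩ {L0,L3,L4} = {L0}; idom=L0
  L7: preds {L5,L6}: {L0,L3,L5} ∩ {L0,L6} = {L0}; idom=L0
  L8: preds {L5,L6}: {L0,L3,L5} ∩ {L0,L6} = {L0}; idom=L0

Frontier:
  L1←L0: walk · to L0
  L1←L2: walk L2→L1 to L0
  L3←L0: walk · to L0
  L3←L2: walk L2→L1 to L0
  L6←L1: walk L1 to L0
  L6←L4: walk L4→L3 to L0
  L7←L5: walk L5→L3 to L0
  L7←L6: walk L6 to L0
  L8←L5: walk L5→L3 to L0
  L8←L6: walk L6 to L0
  L0 → ∅
  L1 → {L1,L3,L6}
  L2 → {L1,L3}
  L3 → {L6,L7,L8}
  L4 → {L6}
  L5 → {L7,L8}
  L6 → {L7,L8}
  L7 → ∅
  L8 → ∅

φ for r: defs {L5,L8}
  DF⁺ = {L7,L8}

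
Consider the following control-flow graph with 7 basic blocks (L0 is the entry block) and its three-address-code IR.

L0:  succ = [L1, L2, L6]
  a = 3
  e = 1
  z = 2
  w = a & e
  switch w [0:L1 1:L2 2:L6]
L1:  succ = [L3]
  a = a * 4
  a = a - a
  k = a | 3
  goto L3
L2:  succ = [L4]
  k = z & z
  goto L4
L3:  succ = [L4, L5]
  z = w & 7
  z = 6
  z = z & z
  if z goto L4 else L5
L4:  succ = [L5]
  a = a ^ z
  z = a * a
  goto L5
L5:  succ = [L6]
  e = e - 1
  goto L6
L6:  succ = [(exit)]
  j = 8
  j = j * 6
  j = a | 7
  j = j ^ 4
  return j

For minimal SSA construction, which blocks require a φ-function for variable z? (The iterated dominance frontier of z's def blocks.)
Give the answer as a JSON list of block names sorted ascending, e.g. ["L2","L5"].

Answer: ["L4", "L5", "L6"]

Derivation:
idom tree: L1←L0 L2←L0 L3←L1 L4←L0 L5←L0 L6←L0
Dom∩ at merges:
  L4: preds {L2,L3}: {L0,L2} ∩ {L0,L1,L3} = {L0}; idom=L0
  L5: preds {L3,L4}: {L0,L1,L3} ∩ {L0,L4} = {L0}; idom=L0
  L6: preds {L0,L5}: {L0} ∩ {L0,L5} = {L0}; idom=L0

Frontier:
  join L4 pred L2: L2 stop@L0
  join L4 pred L3: L3→L1 stop@L0
  join L5 pred L3: L3→L1 stop@L0
  join L5 pred L4: L4 stop@L0
  join L6 pred L0: · stop@L0
  join L6 pred L5: L5 stop@L0
  L0 → ∅
  L1 → {L4,L5}
  L2 → {L4}
  L3 → {L4,L5}
  L4 → {L5}
  L5 → {L6}
  L6 → ∅

φ for z: defs {L0,L3,L4}
  DF⁺ = {L4,L5,L6}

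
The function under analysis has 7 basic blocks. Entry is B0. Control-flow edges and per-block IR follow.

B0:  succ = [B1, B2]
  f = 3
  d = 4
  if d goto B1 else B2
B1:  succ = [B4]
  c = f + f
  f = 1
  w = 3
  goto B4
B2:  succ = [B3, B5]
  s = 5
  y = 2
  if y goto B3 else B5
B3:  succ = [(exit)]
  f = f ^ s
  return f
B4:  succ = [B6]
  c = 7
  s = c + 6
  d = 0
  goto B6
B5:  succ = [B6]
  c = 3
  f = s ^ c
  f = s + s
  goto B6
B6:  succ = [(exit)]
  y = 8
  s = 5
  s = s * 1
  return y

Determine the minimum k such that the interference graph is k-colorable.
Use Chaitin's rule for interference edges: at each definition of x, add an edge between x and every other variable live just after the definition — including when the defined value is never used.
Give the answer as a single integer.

Answer: 3

Analysis:
Block summaries:
  B0: def={d,f} ue=∅
  B1: def={c,f,w} ue={f}
  B2: def={s,y} ue=∅
  B3: def={f} ue={f,s}
  B4: def={c,d,s} ue=∅
  B5: def={c,f} ue={s}
  B6: def={s,y} ue=∅

Backward fixpoint:
  live B0: ∅→{f}
  live B1: {f}→∅
  live B2: {f}→{f,s}
  live B3: {f,s}→∅
  live B4: ∅→∅
  live B5: {s}→∅
  live B6: ∅→∅

Interfere edges:
  c↔{s}
  d↔{f}
  f↔{d,s,y}
  s↔{c,f,y}
  w↔∅
  y↔{f,s}

Chromatic number:
  clique {f,s,y} ⇒ need ≥ 3
  assign c→R0 d→R1 f→R0 s→R1 w→R0 y→R2 — no edge inside a register ⇒ χ ≤ 3
  χ = 3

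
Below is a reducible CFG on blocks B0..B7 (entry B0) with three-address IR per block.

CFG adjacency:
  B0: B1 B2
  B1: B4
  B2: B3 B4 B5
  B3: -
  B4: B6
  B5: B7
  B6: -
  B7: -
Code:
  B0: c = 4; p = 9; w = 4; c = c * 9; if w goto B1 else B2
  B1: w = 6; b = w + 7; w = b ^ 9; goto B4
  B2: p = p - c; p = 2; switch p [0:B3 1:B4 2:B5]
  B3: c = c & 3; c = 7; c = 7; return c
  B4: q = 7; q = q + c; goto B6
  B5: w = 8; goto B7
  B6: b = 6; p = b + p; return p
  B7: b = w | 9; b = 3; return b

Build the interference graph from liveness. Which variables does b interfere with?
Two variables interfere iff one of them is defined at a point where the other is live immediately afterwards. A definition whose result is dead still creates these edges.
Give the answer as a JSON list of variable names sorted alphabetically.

Answer: ["c", "p"]

Analysis:
Per-block:
  B0 def {c,p,w} use ∅
  B1 def {b,w} use ∅
  B2 def {p} use {c,p}
  B3 def {c} use {c}
  B4 def {q} use {c}
  B5 def {w} use ∅
  B6 def {b,p} use {p}
  B7 def {b} use {w}

Liveness:
  B0: in=∅ out={c,p}
  B1: in={c,p} out={c,p}
  B2: in={c,p} out={c,p}
  B3: in={c} out=∅
  B4: in={c,p} out={p}
  B5: in=∅ out={w}
  B6: in={p} out=∅
  B7: in={w} out=∅

Conflict graph:
  b — {c,p}
  c — {b,p,q,w}
  p — {b,c,q,w}
  q — {c,p}
  w — {c,p}

N(b) = ["c", "p"]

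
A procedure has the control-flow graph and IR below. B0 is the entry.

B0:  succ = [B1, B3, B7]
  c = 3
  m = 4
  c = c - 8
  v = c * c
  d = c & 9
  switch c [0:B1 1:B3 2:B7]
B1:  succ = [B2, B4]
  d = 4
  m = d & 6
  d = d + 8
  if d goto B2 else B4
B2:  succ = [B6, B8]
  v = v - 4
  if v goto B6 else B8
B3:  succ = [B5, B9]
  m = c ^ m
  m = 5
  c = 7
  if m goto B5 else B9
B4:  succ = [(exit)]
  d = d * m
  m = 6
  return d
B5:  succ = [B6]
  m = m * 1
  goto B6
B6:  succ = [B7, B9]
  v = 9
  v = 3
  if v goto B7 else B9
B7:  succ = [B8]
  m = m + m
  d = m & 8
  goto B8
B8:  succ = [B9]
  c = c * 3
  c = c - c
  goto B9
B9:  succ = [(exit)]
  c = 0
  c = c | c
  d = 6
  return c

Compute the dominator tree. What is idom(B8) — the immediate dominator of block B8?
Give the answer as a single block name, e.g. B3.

Answer: B0

Derivation:
idom tree: B1←B0 B2←B1 B3←B0 B4←B1 B5←B3 B6←B0 B7←B0 B8←B0 B9←B0
Dom at joins:
  B6: preds {B2,B5}: {B0,B1,B2} ∩ {B0,B3,B5} = {B0}; idom=B0
  B7: preds {B0,B6}: {B0} ∩ {B0,B6} = {B0}; idom=B0
  B8: preds {B2,B7}: {B0,B1,B2} ∩ {B0,B7} = {B0}; idom=B0
  B9: preds {B3,B6,B8}: {B0,B3} ∩ {B0,B6} ∩ {B0,B8} = {B0}; idom=B0

idom(B8) = B0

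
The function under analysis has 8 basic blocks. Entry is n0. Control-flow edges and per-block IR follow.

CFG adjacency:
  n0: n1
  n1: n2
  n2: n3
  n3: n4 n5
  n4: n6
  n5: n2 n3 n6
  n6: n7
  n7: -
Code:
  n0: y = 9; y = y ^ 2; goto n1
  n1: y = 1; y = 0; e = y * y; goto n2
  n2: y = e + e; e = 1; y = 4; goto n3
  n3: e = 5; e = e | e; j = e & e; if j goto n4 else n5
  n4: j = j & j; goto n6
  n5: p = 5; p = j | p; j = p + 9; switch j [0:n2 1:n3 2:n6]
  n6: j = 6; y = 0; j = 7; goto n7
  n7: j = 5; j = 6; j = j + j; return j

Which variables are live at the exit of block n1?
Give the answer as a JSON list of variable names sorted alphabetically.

def/use:
  n0 def {y} use ∅
  n1 def {e,y} use ∅
  n2 def {e,y} use {e}
  n3 def {e,j} use ∅
  n4 def {j} use {j}
  n5 def {j,p} use {j}
  n6 def {j,y} use ∅
  n7 def {j} use ∅

Backward fixpoint:
  n0: in=∅ out=∅
  n1: in=∅ out={e}
  n2: in={e} out=∅
  n3: in=∅ out={e,j}
  n4: in={j} out=∅
  n5: in={e,j} out={e}
  n6: in=∅ out=∅
  n7: in=∅ out=∅

live-out(n1) = ["e"]

Answer: ["e"]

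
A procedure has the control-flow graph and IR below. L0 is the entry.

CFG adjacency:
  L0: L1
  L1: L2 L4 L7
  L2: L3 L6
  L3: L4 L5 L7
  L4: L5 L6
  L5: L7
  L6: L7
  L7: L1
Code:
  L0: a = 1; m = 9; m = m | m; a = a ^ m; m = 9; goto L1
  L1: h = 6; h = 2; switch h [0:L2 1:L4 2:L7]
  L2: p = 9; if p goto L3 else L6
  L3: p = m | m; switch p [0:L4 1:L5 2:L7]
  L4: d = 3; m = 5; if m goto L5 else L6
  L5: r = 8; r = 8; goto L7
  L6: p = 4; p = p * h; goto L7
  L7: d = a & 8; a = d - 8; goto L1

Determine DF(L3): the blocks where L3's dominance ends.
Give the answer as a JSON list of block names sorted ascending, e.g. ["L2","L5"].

idom tree: L1←L0 L2←L1 L3←L2 L4←L1 L5←L1 L6←L1 L7←L1
Dom at joins:
  L1: preds {L0,L7}: {L0} ∩ {L0,L1,L7} = {L0}; idom=L0
  L4: preds {L1,L3}: {L0,L1} ∩ {L0,L1,L2,L3} = {L0,L1}; idom=L1
  L5: preds {L3,L4}: {L0,L1,L2,L3} ∩ {L0,L1,L4} = {L0,L1}; idom=L1
  L6: preds {L2,L4}: {L0,L1,L2} ∩ {L0,L1,L4} = {L0,L1}; idom=L1
  L7: preds {L1,L3,L5,L6}: {L0,L1} ∩ {L0,L1,L2,L3} ∩ {L0,L1,L5} ∩ {L0,L1,L6} = {L0,L1}; idom=L1

Frontier:
  join L1 pred L0: · stop@L0
  join L1 pred L7: L7→L1 stop@L0
  join L4 pred L1: · stop@L1
  join L4 pred L3: L3→L2 stop@L1
  join L5 pred L3: L3→L2 stop@L1
  join L5 pred L4: L4 stop@L1
  join L6 pred L2: L2 stop@L1
  join L6 pred L4: L4 stop@L1
  join L7 pred L1: · stop@L1
  join L7 pred L3: L3→L2 stop@L1
  join L7 pred L5: L5 stop@L1
  join L7 pred L6: L6 stop@L1
  L0: DF=∅
  L1: DF={L1}
  L2: DF={L4,L5,L6,L7}
  L3: DF={L4,L5,L7}
  L4: DF={L5,L6}
  L5: DF={L7}
  L6: DF={L7}
  L7: DF={L1}

DF(L3) = ["L4", "L5", "L7"]

Answer: ["L4", "L5", "L7"]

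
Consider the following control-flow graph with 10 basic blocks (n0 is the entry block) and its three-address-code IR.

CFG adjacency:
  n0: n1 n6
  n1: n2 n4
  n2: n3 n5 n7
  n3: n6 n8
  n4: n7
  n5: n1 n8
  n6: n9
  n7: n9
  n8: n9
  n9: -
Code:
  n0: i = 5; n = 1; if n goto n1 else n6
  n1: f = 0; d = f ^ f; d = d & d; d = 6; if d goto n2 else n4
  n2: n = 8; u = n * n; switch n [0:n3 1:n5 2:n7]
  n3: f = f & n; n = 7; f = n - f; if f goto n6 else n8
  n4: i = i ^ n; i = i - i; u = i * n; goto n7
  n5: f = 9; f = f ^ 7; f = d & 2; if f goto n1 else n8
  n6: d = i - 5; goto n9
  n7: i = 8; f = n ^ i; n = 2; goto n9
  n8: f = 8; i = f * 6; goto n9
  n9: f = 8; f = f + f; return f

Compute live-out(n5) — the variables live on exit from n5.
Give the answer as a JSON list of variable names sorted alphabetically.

Answer: ["i", "n"]

Working:
Per-block:
  n0: {i,n} / ∅
  n1: {d,f} / ∅
  n2: {n,u} / ∅
  n3: {f,n} / {f,n}
  n4: {i,u} / {i,n}
  n5: {f} / {d}
  n6: {d} / {i}
  n7: {f,i,n} / {n}
  n8: {f,i} / ∅
  n9: {f} / ∅

Live sets:
  n0: in=∅ out={i,n}
  n1: in={i,n} out={d,f,i,n}
  n2: in={d,f,i} out={d,f,i,n}
  n3: in={f,i,n} out={i}
  n4: in={i,n} out={n}
  n5: in={d,i,n} out={i,n}
  n6: in={i} out=∅
  n7: in={n} out=∅
  n8: in=∅ out=∅
  n9: in=∅ out=∅

live-out(n5) = ["i", "n"]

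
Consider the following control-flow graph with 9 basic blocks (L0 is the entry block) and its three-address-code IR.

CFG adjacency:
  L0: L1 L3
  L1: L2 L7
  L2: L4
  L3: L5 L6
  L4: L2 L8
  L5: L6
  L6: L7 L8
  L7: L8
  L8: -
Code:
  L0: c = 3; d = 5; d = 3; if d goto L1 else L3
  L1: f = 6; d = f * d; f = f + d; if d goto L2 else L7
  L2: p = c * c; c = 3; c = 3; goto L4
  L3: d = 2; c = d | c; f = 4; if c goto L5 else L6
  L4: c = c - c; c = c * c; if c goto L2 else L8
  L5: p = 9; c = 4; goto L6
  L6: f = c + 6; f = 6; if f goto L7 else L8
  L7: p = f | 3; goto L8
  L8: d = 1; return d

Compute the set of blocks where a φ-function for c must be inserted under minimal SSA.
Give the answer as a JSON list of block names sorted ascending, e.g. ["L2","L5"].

Answer: ["L2", "L6", "L7", "L8"]

Analysis:
idom tree: L1←L0 L2←L1 L3←L0 L4←L2 L5←L3 L6←L3 L7←L0 L8←L0
Dom at joins:
  L2: preds {L1,L4}: {L0,L1} ∩ {L0,L1,L2,L4} = {L0,L1}; idom=L1
  L6: preds {L3,L5}: {L0,L3} ∩ {L0,L3,L5} = {L0,L3}; idom=L3
  L7: preds {L1,L6}: {L0,L1} ∩ {L0,L3,L6} = {L0}; idom=L0
  L8: preds {L4,L6,L7}: {L0,L1,L2,L4} ∩ {L0,L3,L6} ∩ {L0,L7} = {L0}; idom=L0

DF walk-up:
  L2←L1: walk · to L1
  L2←L4: walk L4→L2 to L1
  L6←L3: walk · to L3
  L6←L5: walk L5 to L3
  L7←L1: walk L1 to L0
  L7←L6: walk L6→L3 to L0
  L8←L4: walk L4→L2→L1 to L0
  L8←L6: walk L6→L3 to L0
  L8←L7: walk L7 to L0
  L0: DF=∅
  L1: DF={L7,L8}
  L2: DF={L2,L8}
  L3: DF={L7,L8}
  L4: DF={L2,L8}
  L5: DF={L6}
  L6: DF={L7,L8}
  L7: DF={L8}
  L8: DF=∅

φ for c: defs {L0,L2,L3,L4,L5}
  DF⁺ = {L2,L6,L7,L8}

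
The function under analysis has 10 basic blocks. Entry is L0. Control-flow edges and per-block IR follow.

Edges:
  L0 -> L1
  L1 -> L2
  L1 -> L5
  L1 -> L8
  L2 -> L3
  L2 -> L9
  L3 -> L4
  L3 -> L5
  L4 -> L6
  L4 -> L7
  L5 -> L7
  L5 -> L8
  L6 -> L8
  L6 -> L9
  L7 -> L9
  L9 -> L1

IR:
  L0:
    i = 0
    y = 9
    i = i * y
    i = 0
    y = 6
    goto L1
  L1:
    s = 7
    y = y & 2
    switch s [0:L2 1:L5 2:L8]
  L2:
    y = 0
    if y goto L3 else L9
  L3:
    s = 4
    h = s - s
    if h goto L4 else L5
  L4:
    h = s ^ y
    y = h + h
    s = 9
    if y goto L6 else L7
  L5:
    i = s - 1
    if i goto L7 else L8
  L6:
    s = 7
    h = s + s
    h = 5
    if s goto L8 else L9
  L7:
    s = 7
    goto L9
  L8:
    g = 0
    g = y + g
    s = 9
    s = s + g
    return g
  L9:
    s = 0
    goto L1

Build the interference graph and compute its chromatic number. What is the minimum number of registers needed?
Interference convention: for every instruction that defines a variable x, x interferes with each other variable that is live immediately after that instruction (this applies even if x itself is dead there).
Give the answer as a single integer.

Answer: 3

Derivation:
Block summaries:
  L0 def {i,y} use ∅
  L1 def {s,y} use {y}
  L2 def {y} use ∅
  L3 def {h,s} use ∅
  L4 def {h,s,y} use {s,y}
  L5 def {i} use {s}
  L6 def {h,s} use ∅
  L7 def {s} use ∅
  L8 def {g,s} use {y}
  L9 def {s} use ∅

Live sets:
  L0: in=∅ out={y}
  L1: in={y} out={s,y}
  L2: in=∅ out={y}
  L3: in={y} out={s,y}
  L4: in={s,y} out={y}
  L5: in={s,y} out={y}
  L6: in={y} out={y}
  L7: in={y} out={y}
  L8: in={y} out=∅
  L9: in={y} out={y}

Interference:
  g↔{s,y}
  h↔{s,y}
  i↔{y}
  s↔{g,h,y}
  y↔{g,h,i,s}

Registers:
  clique {g,s,y} ⇒ need ≥ 3
  assign g→r2 h→r2 i→r1 s→r1 y→r0 — no edge inside a register ⇒ χ ≤ 3
  χ = 3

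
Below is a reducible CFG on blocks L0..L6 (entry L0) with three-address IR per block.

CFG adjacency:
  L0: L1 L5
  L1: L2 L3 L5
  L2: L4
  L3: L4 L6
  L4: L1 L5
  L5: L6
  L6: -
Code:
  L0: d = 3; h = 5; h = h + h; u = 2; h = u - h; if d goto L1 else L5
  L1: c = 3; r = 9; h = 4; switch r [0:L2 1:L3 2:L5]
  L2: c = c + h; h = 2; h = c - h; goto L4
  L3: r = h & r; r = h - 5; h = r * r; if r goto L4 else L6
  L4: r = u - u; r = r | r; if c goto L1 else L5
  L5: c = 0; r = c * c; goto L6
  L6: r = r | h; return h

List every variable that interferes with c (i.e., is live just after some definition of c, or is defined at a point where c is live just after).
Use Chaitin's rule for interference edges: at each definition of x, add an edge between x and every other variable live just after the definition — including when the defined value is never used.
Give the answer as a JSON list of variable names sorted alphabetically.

Block summaries:
  L0: def={d,h,u} ue=∅
  L1: def={c,h,r} ue=∅
  L2: def={c,h} ue={c,h}
  L3: def={h,r} ue={h,r}
  L4: def={r} ue={c,u}
  L5: def={c,r} ue=∅
  L6: def={r} ue={h,r}

Live sets:
  L0: in=∅ out={h,u}
  L1: in={u} out={c,h,r,u}
  L2: in={c,h,u} out={c,h,u}
  L3: in={c,h,r,u} out={c,h,r,u}
  L4: in={c,h,u} out={h,u}
  L5: in={h} out={h,r}
  L6: in={h,r} out=∅

Interfere edges:
  c↔{h,r,u}
  d↔{h,u}
  h↔{c,d,r,u}
  r↔{c,h,u}
  u↔{c,d,h,r}

N(c) = ["h", "r", "u"]

Answer: ["h", "r", "u"]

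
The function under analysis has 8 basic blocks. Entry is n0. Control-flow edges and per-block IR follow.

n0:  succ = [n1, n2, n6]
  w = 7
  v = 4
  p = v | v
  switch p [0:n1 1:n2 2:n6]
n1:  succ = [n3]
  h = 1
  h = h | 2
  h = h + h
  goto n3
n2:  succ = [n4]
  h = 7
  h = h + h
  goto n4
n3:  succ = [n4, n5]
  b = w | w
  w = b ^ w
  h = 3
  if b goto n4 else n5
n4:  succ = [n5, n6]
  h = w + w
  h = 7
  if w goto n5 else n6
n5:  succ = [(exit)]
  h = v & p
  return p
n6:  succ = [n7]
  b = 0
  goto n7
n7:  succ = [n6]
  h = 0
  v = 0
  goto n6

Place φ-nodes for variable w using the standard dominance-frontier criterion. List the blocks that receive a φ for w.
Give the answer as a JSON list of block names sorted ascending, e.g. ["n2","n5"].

idom tree: n1←n0 n2←n0 n3←n1 n4←n0 n5←n0 n6←n0 n7←n6
Join-block Dom:
  n4: preds {n2,n3}: {n0,n2} ∩ {n0,n1,n3} = {n0}; idom=n0
  n5: preds {n3,n4}: {n0,n1,n3} ∩ {n0,n4} = {n0}; idom=n0
  n6: preds {n0,n4,n7}: {n0} ∩ {n0,n4} ∩ {n0,n6,n7} = {n0}; idom=n0

Frontier:
  join n4 pred n2: n2 stop@n0
  join n4 pred n3: n3→n1 stop@n0
  join n5 pred n3: n3→n1 stop@n0
  join n5 pred n4: n4 stop@n0
  join n6 pred n0: · stop@n0
  join n6 pred n4: n4 stop@n0
  join n6 pred n7: n7→n6 stop@n0
  DF(n0)=∅
  DF(n1)={n4,n5}
  DF(n2)={n4}
  DF(n3)={n4,n5}
  DF(n4)={n5,n6}
  DF(n5)=∅
  DF(n6)={n6}
  DF(n7)={n6}

φ for w: defs {n0,n3}
  DF⁺ = {n4,n5,n6}

Answer: ["n4", "n5", "n6"]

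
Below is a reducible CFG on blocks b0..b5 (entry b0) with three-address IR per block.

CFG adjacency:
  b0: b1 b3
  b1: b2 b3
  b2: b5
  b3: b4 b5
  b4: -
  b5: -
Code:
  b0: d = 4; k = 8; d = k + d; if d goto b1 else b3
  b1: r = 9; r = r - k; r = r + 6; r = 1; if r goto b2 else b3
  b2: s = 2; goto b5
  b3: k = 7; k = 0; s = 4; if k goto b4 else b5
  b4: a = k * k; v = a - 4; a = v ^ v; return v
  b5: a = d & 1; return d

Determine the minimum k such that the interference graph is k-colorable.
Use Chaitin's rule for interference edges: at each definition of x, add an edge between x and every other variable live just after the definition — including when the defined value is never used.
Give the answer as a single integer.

def/use:
  b0 def {d,k} use ∅
  b1 def {r} use {k}
  b2 def {s} use ∅
  b3 def {k,s} use ∅
  b4 def {a,v} use {k}
  b5 def {a} use {d}

Backward fixpoint:
  b0 li=∅ lo={d,k}
  b1 li={d,k} lo={d}
  b2 li={d} lo={d}
  b3 li={d} lo={d,k}
  b4 li={k} lo=∅
  b5 li={d} lo=∅

Interfere edges:
  a: {d,v}
  d: {a,k,r,s}
  k: {d,r,s}
  r: {d,k}
  s: {d,k}
  v: {a}

Registers:
  lower bound: {d,k,r} mutually conflict ⇒ χ ≥ 3
  3-colouring: c0={d,v}  c1={a,k}  c2={r,s}
  χ = 3

Answer: 3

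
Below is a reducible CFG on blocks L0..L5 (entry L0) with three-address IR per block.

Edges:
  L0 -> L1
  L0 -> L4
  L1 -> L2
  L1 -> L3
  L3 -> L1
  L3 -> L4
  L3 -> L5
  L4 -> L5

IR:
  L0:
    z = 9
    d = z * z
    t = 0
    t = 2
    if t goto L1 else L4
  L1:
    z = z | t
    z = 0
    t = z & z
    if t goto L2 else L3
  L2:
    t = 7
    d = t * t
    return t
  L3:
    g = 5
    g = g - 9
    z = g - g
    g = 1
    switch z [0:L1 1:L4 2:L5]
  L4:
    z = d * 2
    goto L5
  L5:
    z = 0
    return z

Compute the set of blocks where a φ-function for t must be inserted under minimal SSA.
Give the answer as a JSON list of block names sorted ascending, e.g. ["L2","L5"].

idom tree: L1←L0 L2←L1 L3←L1 L4←L0 L5←L0
Dom at joins:
  L1: preds {L0,L3}: {L0} ∩ {L0,L1,L3} = {L0}; idom=L0
  L4: preds {L0,L3}: {L0} ∩ {L0,L1,L3} = {L0}; idom=L0
  L5: preds {L3,L4}: {L0,L1,L3} ∩ {L0,L4} = {L0}; idom=L0

Frontier:
  join L1 pred L0: · stop@L0
  join L1 pred L3: L3→L1 stop@L0
  join L4 pred L0: · stop@L0
  join L4 pred L3: L3→L1 stop@L0
  join L5 pred L3: L3→L1 stop@L0
  join L5 pred L4: L4 stop@L0
  DF(L0)=∅
  DF(L1)={L1,L4,L5}
  DF(L2)=∅
  DF(L3)={L1,L4,L5}
  DF(L4)={L5}
  DF(L5)=∅

φ for t: defs {L0,L1,L2}
  DF⁺ = {L1,L4,L5}

Answer: ["L1", "L4", "L5"]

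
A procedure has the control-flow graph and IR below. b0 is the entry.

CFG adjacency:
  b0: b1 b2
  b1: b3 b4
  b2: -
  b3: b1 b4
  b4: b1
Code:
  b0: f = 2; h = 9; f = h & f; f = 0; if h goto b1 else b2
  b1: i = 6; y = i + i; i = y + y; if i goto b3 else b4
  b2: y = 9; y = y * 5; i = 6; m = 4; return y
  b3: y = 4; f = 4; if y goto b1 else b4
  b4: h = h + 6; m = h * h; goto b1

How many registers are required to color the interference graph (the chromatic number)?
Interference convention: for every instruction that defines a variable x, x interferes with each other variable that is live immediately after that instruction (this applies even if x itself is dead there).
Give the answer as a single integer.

Answer: 3

Working:
Per-block:
  b0: def={f,h} ue=∅
  b1: def={i,y} ue=∅
  b2: def={i,m,y} ue=∅
  b3: def={f,y} ue=∅
  b4: def={h,m} ue={h}

Live sets:
  b0: in=∅ out={h}
  b1: in={h} out={h}
  b2: in=∅ out=∅
  b3: in={h} out={h}
  b4: in={h} out={h}

Interference:
  f — {h,y}
  h — {f,i,m,y}
  i — {h,y}
  m — {h,y}
  y — {f,h,i,m}

Registers:
  {f,h,y} pairwise interfere (3-clique) ⇒ χ ≥ 3
  3-colouring: c0={h}  c1={y}  c2={f,i,m}
  χ = 3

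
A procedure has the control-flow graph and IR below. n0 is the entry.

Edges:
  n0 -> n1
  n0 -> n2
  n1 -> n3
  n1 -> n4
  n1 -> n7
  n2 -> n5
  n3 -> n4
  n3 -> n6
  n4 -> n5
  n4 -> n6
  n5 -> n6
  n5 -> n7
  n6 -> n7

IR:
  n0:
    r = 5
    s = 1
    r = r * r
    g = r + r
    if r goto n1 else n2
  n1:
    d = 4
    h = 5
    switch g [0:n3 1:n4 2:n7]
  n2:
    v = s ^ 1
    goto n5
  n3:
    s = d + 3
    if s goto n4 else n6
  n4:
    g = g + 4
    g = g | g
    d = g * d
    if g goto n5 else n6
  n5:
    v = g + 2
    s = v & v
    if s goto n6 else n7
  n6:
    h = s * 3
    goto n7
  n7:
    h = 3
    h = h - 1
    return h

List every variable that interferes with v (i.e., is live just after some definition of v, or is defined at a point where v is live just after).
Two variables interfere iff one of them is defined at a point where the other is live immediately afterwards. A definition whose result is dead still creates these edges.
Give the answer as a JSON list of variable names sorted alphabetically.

Answer: ["g"]

Analysis:
Block summaries:
  n0: def={g,r,s} ue=∅
  n1: def={d,h} ue={g}
  n2: def={v} ue={s}
  n3: def={s} ue={d}
  n4: def={d,g} ue={d,g}
  n5: def={s,v} ue={g}
  n6: def={h} ue={s}
  n7: def={h} ue=∅

Liveness:
  live n0: ∅→{g,s}
  live n1: {g,s}→{d,g,s}
  live n2: {g,s}→{g}
  live n3: {d,g}→{d,g,s}
  live n4: {d,g,s}→{g,s}
  live n5: {g}→{s}
  live n6: {s}→∅
  live n7: ∅→∅

Interfere edges:
  d: {g,h,s}
  g: {d,h,r,s,v}
  h: {d,g,s}
  r: {g,s}
  s: {d,g,h,r}
  v: {g}

N(v) = ["g"]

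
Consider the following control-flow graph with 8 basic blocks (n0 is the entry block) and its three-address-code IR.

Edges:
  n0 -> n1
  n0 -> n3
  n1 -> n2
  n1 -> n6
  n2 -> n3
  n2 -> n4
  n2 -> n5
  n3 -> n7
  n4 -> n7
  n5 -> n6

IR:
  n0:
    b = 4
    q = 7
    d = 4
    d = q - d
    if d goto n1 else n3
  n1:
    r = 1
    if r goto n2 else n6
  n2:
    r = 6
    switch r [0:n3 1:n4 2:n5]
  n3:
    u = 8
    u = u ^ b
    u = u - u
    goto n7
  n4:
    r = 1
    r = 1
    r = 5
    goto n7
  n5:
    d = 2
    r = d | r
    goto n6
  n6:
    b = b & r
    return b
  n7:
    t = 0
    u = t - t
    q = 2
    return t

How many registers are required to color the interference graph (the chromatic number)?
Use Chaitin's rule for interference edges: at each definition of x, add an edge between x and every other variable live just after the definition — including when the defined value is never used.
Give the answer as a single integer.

Answer: 3

Working:
Per-block:
  n0 def {b,d,q} use ∅
  n1 def {r} use ∅
  n2 def {r} use ∅
  n3 def {u} use {b}
  n4 def {r} use ∅
  n5 def {d,r} use {r}
  n6 def {b} use {b,r}
  n7 def {q,t,u} use ∅

Backward fixpoint:
  n0: in=∅ out={b}
  n1: in={b} out={b,r}
  n2: in={b} out={b,r}
  n3: in={b} out=∅
  n4: in=∅ out=∅
  n5: in={b,r} out={b,r}
  n6: in={b,r} out=∅
  n7: in=∅ out=∅

Interfere edges:
  b — {d,q,r,u}
  d — {b,q,r}
  q — {b,d,t}
  r — {b,d}
  t — {q,u}
  u — {b,t}

Colouring:
  lower bound: {b,d,q} mutually conflict ⇒ χ ≥ 3
  3-colouring: R0={b,t}  R1={d,u}  R2={q,r}
  χ = 3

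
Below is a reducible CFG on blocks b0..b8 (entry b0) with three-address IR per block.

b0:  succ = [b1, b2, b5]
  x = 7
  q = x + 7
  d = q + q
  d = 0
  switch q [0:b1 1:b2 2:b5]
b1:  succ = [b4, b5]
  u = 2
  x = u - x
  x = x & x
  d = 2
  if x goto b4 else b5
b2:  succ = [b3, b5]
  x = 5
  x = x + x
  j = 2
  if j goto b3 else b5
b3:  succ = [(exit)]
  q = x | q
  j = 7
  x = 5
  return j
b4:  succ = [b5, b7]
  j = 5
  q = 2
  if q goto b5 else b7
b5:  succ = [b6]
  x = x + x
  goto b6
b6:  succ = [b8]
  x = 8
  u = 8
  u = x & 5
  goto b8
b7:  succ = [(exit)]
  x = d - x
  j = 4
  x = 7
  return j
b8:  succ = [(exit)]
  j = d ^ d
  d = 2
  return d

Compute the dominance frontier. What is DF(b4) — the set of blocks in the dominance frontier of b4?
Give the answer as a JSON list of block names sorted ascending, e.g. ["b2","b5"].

Answer: ["b5"]

Working:
idom tree: b1←b0 b2←b0 b3←b2 b4←b1 b5←b0 b6←b5 b7←b4 b8←b6
Join-block Dom:
  b5: preds {b0,b1,b2,b4}: {b0} ∩ {b0,b1} ∩ {b0,b2} ∩ {b0,b1,b4} = {b0}; idom=b0

Frontier:
  b5←b0: walk · to b0
  b5←b1: walk b1 to b0
  b5←b2: walk b2 to b0
  b5←b4: walk b4→b1 to b0
  b0 → ∅
  b1 → {b5}
  b2 → {b5}
  b3 → ∅
  b4 → {b5}
  b5 → ∅
  b6 → ∅
  b7 → ∅
  b8 → ∅

DF(b4) = ["b5"]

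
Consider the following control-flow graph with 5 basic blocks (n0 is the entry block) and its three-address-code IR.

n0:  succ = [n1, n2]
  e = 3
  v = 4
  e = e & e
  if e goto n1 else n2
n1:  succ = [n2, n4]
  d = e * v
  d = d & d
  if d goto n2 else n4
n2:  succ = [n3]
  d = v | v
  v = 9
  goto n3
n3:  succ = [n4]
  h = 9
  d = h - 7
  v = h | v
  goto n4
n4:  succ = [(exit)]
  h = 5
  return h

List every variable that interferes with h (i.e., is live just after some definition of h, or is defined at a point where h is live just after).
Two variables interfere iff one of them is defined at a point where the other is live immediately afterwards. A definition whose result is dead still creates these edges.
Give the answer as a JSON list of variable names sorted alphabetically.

Answer: ["d", "v"]

Derivation:
Block summaries:
  n0 def {e,v} use ∅
  n1 def {d} use {e,v}
  n2 def {d,v} use {v}
  n3 def {d,h,v} use {v}
  n4 def {h} use ∅

Backward fixpoint:
  n0 li=∅ lo={e,v}
  n1 li={e,v} lo={v}
  n2 li={v} lo={v}
  n3 li={v} lo=∅
  n4 li=∅ lo=∅

Interference:
  d — {h,v}
  e — {v}
  h — {d,v}
  v — {d,e,h}

N(h) = ["d", "v"]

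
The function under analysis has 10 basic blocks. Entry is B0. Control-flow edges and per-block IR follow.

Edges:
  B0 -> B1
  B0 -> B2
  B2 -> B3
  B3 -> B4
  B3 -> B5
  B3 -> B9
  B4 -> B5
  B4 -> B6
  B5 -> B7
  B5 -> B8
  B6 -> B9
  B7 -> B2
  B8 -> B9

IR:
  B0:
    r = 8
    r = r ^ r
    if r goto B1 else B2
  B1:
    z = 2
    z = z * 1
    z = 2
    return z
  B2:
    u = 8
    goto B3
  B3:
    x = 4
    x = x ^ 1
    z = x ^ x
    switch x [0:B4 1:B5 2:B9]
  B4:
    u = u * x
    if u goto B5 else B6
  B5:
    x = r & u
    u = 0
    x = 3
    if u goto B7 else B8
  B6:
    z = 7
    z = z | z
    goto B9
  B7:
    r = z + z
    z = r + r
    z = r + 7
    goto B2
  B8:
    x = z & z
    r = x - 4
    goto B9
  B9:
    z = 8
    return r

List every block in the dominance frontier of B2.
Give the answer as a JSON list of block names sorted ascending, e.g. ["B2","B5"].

idom tree: B1←B0 B2←B0 B3←B2 B4←B3 B5←B3 B6←B4 B7←B5 B8←B5 B9←B3
Dom at joins:
  B2: preds {B0,B7}: {B0} ∩ {B0,B2,B3,B5,B7} = {B0}; idom=B0
  B5: preds {B3,B4}: {B0,B2,B3} ∩ {B0,B2,B3,B4} = {B0,B2,B3}; idom=B3
  B9: preds {B3,B6,B8}: {B0,B2,B3} ∩ {B0,B2,B3,B4,B6} ∩ {B0,B2,B3,B5,B8} = {B0,B2,B3}; idom=B3

DF derivation:
  B2←B0: walk · to B0
  B2←B7: walk B7→B5→B3→B2 to B0
  B5←B3: walk · to B3
  B5←B4: walk B4 to B3
  B9←B3: walk · to B3
  B9←B6: walk B6→B4 to B3
  B9←B8: walk B8→B5 to B3
  DF(B0)=∅
  DF(B1)=∅
  DF(B2)={B2}
  DF(B3)={B2}
  DF(B4)={B5,B9}
  DF(B5)={B2,B9}
  DF(B6)={B9}
  DF(B7)={B2}
  DF(B8)={B9}
  DF(B9)=∅

DF(B2) = ["B2"]

Answer: ["B2"]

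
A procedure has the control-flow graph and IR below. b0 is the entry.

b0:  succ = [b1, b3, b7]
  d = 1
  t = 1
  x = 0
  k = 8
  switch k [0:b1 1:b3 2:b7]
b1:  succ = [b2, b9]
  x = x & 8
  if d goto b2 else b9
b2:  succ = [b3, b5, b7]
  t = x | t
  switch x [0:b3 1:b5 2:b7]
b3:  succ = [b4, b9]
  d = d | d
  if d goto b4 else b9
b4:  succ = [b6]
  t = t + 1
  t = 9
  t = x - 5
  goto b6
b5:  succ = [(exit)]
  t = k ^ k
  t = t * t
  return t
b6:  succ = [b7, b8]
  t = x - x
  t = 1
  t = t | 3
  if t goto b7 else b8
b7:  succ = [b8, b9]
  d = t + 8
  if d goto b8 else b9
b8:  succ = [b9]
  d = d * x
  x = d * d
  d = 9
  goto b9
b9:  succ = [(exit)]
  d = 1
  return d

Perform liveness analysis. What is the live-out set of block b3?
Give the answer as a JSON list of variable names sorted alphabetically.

def/use:
  b0: {d,k,t,x} / ∅
  b1: {x} / {d,x}
  b2: {t} / {t,x}
  b3: {d} / {d}
  b4: {t} / {t,x}
  b5: {t} / {k}
  b6: {t} / {x}
  b7: {d} / {t}
  b8: {d,x} / {d,x}
  b9: {d} / ∅

Liveness:
  live b0: ∅→{d,k,t,x}
  live b1: {d,k,t,x}→{d,k,t,x}
  live b2: {d,k,t,x}→{d,k,t,x}
  live b3: {d,t,x}→{d,t,x}
  live b4: {d,t,x}→{d,x}
  live b5: {k}→∅
  live b6: {d,x}→{d,t,x}
  live b7: {t,x}→{d,x}
  live b8: {d,x}→∅
  live b9: ∅→∅

live-out(b3) = ["d", "t", "x"]

Answer: ["d", "t", "x"]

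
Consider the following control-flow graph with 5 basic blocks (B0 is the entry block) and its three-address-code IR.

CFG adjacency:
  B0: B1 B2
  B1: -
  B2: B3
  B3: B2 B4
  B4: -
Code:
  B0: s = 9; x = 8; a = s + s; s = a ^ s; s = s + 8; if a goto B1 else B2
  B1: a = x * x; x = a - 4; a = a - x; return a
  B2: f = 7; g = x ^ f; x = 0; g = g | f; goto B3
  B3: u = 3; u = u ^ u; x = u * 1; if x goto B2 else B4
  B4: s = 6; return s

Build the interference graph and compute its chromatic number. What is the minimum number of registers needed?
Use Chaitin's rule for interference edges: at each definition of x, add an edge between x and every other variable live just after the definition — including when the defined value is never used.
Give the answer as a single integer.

def/use:
  B0: {a,s,x} / ∅
  B1: {a,x} / {x}
  B2: {f,g,x} / {x}
  B3: {u,x} / ∅
  B4: {s} / ∅

Backward fixpoint:
  live B0: ∅→{x}
  live B1: {x}→∅
  live B2: {x}→∅
  live B3: ∅→{x}
  live B4: ∅→∅

Conflict graph:
  a↔{s,x}
  f↔{g,x}
  g↔{f,x}
  s↔{a,x}
  u↔∅
  x↔{a,f,g,s}

Colouring:
  clique {a,s,x} ⇒ need ≥ 3
  assign a→R1 f→R1 g→R2 s→R2 u→R0 x→R0 — no edge inside a register ⇒ χ ≤ 3
  χ = 3

Answer: 3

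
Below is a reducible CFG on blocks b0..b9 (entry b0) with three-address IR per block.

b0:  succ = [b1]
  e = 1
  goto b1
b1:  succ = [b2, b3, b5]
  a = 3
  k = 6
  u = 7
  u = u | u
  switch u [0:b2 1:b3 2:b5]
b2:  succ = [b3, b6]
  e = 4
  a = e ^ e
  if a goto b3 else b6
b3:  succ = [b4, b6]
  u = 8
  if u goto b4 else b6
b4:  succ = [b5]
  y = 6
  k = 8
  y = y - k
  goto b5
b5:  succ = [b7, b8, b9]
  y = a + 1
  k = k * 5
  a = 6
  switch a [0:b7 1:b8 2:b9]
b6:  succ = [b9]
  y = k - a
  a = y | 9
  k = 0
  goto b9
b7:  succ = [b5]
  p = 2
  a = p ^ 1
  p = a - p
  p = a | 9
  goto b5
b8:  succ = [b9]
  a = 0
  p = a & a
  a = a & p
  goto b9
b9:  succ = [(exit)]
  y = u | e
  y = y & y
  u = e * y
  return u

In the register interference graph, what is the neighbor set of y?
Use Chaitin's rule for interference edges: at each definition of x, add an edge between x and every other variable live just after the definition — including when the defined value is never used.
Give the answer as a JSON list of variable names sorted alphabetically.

Per-block:
  b0: {e} / ∅
  b1: {a,k,u} / ∅
  b2: {a,e} / ∅
  b3: {u} / ∅
  b4: {k,y} / ∅
  b5: {a,k,y} / {a,k}
  b6: {a,k,y} / {a,k}
  b7: {a,p} / ∅
  b8: {a,p} / ∅
  b9: {u,y} / {e,u}

Backward fixpoint:
  live b0: ∅→{e}
  live b1: {e}→{a,e,k,u}
  live b2: {k,u}→{a,e,k,u}
  live b3: {a,e,k}→{a,e,k,u}
  live b4: {a,e,u}→{a,e,k,u}
  live b5: {a,e,k,u}→{e,k,u}
  live b6: {a,e,k,u}→{e,u}
  live b7: {e,k,u}→{a,e,k,u}
  live b8: {e,u}→{e,u}
  live b9: {e,u}→∅

Interfere edges:
  a — {e,k,p,u,y}
  e — {a,k,p,u,y}
  k — {a,e,p,u,y}
  p — {a,e,k,u}
  u — {a,e,k,p,y}
  y — {a,e,k,u}

N(y) = ["a", "e", "k", "u"]

Answer: ["a", "e", "k", "u"]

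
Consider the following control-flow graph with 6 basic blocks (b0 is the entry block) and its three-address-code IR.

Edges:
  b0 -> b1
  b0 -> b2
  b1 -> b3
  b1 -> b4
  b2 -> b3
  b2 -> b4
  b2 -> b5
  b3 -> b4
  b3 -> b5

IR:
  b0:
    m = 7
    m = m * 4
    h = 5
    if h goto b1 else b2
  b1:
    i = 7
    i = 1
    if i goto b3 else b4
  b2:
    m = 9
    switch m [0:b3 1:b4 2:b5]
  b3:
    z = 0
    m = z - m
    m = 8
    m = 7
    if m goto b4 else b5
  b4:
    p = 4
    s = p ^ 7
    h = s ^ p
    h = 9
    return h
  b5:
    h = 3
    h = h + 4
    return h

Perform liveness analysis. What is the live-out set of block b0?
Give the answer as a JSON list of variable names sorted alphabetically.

Answer: ["m"]

Analysis:
Per-block:
  b0: def={h,m} ue=∅
  b1: def={i} ue=∅
  b2: def={m} ue=∅
  b3: def={m,z} ue={m}
  b4: def={h,p,s} ue=∅
  b5: def={h} ue=∅

Live sets:
  b0 li=∅ lo={m}
  b1 li={m} lo={m}
  b2 li=∅ lo={m}
  b3 li={m} lo=∅
  b4 li=∅ lo=∅
  b5 li=∅ lo=∅

live-out(b0) = ["m"]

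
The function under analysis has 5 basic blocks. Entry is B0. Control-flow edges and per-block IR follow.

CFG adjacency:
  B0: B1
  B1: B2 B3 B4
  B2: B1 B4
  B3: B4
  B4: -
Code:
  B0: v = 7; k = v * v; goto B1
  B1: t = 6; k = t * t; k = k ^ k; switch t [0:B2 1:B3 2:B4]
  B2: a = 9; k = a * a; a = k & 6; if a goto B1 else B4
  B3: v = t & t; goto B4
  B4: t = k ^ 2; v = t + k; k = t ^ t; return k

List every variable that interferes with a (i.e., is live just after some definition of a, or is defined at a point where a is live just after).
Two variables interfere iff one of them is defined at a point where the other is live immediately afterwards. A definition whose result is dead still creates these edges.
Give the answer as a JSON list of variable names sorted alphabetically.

Answer: ["k"]

Derivation:
def/use:
  B0: {k,v} / ∅
  B1: {k,t} / ∅
  B2: {a,k} / ∅
  B3: {v} / {t}
  B4: {k,t,v} / {k}

Live sets:
  B0: in=∅ out=∅
  B1: in=∅ out={k,t}
  B2: in=∅ out={k}
  B3: in={k,t} out={k}
  B4: in={k} out=∅

Conflict graph:
  a↔{k}
  k↔{a,t,v}
  t↔{k,v}
  v↔{k,t}

N(a) = ["k"]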